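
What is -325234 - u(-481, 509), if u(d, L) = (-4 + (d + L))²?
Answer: -325810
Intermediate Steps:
u(d, L) = (-4 + L + d)² (u(d, L) = (-4 + (L + d))² = (-4 + L + d)²)
-325234 - u(-481, 509) = -325234 - (-4 + 509 - 481)² = -325234 - 1*24² = -325234 - 1*576 = -325234 - 576 = -325810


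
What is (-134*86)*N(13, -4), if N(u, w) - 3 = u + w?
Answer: -138288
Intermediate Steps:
N(u, w) = 3 + u + w (N(u, w) = 3 + (u + w) = 3 + u + w)
(-134*86)*N(13, -4) = (-134*86)*(3 + 13 - 4) = -11524*12 = -138288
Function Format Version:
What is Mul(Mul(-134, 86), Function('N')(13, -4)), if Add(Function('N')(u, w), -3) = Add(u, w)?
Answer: -138288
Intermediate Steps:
Function('N')(u, w) = Add(3, u, w) (Function('N')(u, w) = Add(3, Add(u, w)) = Add(3, u, w))
Mul(Mul(-134, 86), Function('N')(13, -4)) = Mul(Mul(-134, 86), Add(3, 13, -4)) = Mul(-11524, 12) = -138288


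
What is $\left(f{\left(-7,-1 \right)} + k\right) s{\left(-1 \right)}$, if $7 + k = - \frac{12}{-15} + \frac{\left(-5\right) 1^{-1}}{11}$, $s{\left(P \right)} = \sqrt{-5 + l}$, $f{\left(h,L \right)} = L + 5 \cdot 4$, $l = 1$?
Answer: $\frac{1358 i}{55} \approx 24.691 i$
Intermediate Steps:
$f{\left(h,L \right)} = 20 + L$ ($f{\left(h,L \right)} = L + 20 = 20 + L$)
$s{\left(P \right)} = 2 i$ ($s{\left(P \right)} = \sqrt{-5 + 1} = \sqrt{-4} = 2 i$)
$k = - \frac{366}{55}$ ($k = -7 + \left(- \frac{12}{-15} + \frac{\left(-5\right) 1^{-1}}{11}\right) = -7 + \left(\left(-12\right) \left(- \frac{1}{15}\right) + \left(-5\right) 1 \cdot \frac{1}{11}\right) = -7 + \left(\frac{4}{5} - \frac{5}{11}\right) = -7 + \frac{19}{55} = - \frac{366}{55} \approx -6.6545$)
$\left(f{\left(-7,-1 \right)} + k\right) s{\left(-1 \right)} = \left(\left(20 - 1\right) - \frac{366}{55}\right) 2 i = \left(19 - \frac{366}{55}\right) 2 i = \frac{679 \cdot 2 i}{55} = \frac{1358 i}{55}$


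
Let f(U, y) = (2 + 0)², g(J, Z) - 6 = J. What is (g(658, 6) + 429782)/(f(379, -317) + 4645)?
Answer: 430446/4649 ≈ 92.589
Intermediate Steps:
g(J, Z) = 6 + J
f(U, y) = 4 (f(U, y) = 2² = 4)
(g(658, 6) + 429782)/(f(379, -317) + 4645) = ((6 + 658) + 429782)/(4 + 4645) = (664 + 429782)/4649 = 430446*(1/4649) = 430446/4649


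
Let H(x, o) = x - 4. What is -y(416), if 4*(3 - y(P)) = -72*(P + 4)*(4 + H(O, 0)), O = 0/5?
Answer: -3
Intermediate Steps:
O = 0 (O = 0*(⅕) = 0)
H(x, o) = -4 + x
y(P) = 3 (y(P) = 3 - (-18)*(P + 4)*(4 + (-4 + 0)) = 3 - (-18)*(4 + P)*(4 - 4) = 3 - (-18)*(4 + P)*0 = 3 - (-18)*0 = 3 - ¼*0 = 3 + 0 = 3)
-y(416) = -1*3 = -3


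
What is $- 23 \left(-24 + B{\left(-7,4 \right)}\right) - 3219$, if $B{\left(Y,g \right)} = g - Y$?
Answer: $-2920$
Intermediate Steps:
$- 23 \left(-24 + B{\left(-7,4 \right)}\right) - 3219 = - 23 \left(-24 + \left(4 - -7\right)\right) - 3219 = - 23 \left(-24 + \left(4 + 7\right)\right) - 3219 = - 23 \left(-24 + 11\right) - 3219 = \left(-23\right) \left(-13\right) - 3219 = 299 - 3219 = -2920$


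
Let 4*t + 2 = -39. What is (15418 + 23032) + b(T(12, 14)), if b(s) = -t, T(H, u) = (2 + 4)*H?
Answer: 153841/4 ≈ 38460.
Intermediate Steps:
t = -41/4 (t = -½ + (¼)*(-39) = -½ - 39/4 = -41/4 ≈ -10.250)
T(H, u) = 6*H
b(s) = 41/4 (b(s) = -1*(-41/4) = 41/4)
(15418 + 23032) + b(T(12, 14)) = (15418 + 23032) + 41/4 = 38450 + 41/4 = 153841/4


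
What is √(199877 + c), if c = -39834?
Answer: 13*√947 ≈ 400.05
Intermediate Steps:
√(199877 + c) = √(199877 - 39834) = √160043 = 13*√947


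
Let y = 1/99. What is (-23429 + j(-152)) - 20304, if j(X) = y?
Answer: -4329566/99 ≈ -43733.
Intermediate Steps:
y = 1/99 ≈ 0.010101
j(X) = 1/99
(-23429 + j(-152)) - 20304 = (-23429 + 1/99) - 20304 = -2319470/99 - 20304 = -4329566/99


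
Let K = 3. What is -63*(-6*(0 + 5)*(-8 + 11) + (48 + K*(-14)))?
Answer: 5292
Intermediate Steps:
-63*(-6*(0 + 5)*(-8 + 11) + (48 + K*(-14))) = -63*(-6*(0 + 5)*(-8 + 11) + (48 + 3*(-14))) = -63*(-30*3 + (48 - 42)) = -63*(-6*15 + 6) = -63*(-90 + 6) = -63*(-84) = 5292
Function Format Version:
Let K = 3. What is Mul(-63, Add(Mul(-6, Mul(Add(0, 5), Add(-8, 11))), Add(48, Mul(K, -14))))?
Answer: 5292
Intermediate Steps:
Mul(-63, Add(Mul(-6, Mul(Add(0, 5), Add(-8, 11))), Add(48, Mul(K, -14)))) = Mul(-63, Add(Mul(-6, Mul(Add(0, 5), Add(-8, 11))), Add(48, Mul(3, -14)))) = Mul(-63, Add(Mul(-6, Mul(5, 3)), Add(48, -42))) = Mul(-63, Add(Mul(-6, 15), 6)) = Mul(-63, Add(-90, 6)) = Mul(-63, -84) = 5292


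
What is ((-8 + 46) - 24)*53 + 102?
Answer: 844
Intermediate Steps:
((-8 + 46) - 24)*53 + 102 = (38 - 24)*53 + 102 = 14*53 + 102 = 742 + 102 = 844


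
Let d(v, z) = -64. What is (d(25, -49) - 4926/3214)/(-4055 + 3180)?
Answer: 105311/1406125 ≈ 0.074894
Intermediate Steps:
(d(25, -49) - 4926/3214)/(-4055 + 3180) = (-64 - 4926/3214)/(-4055 + 3180) = (-64 - 4926*1/3214)/(-875) = (-64 - 2463/1607)*(-1/875) = -105311/1607*(-1/875) = 105311/1406125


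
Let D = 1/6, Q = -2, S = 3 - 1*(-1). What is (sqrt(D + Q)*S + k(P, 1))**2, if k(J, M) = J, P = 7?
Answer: 59/3 + 28*I*sqrt(66)/3 ≈ 19.667 + 75.824*I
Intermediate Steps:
S = 4 (S = 3 + 1 = 4)
D = 1/6 ≈ 0.16667
(sqrt(D + Q)*S + k(P, 1))**2 = (sqrt(1/6 - 2)*4 + 7)**2 = (sqrt(-11/6)*4 + 7)**2 = ((I*sqrt(66)/6)*4 + 7)**2 = (2*I*sqrt(66)/3 + 7)**2 = (7 + 2*I*sqrt(66)/3)**2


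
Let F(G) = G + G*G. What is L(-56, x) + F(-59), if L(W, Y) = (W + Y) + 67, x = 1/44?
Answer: 151053/44 ≈ 3433.0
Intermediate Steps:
F(G) = G + G²
x = 1/44 ≈ 0.022727
L(W, Y) = 67 + W + Y
L(-56, x) + F(-59) = (67 - 56 + 1/44) - 59*(1 - 59) = 485/44 - 59*(-58) = 485/44 + 3422 = 151053/44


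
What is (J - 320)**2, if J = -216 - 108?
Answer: 414736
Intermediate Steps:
J = -324
(J - 320)**2 = (-324 - 320)**2 = (-644)**2 = 414736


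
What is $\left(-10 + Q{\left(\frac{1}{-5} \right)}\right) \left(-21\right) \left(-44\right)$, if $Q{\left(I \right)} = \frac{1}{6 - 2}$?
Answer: $-9009$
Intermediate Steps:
$Q{\left(I \right)} = \frac{1}{4}$
$\left(-10 + Q{\left(\frac{1}{-5} \right)}\right) \left(-21\right) \left(-44\right) = \left(-10 + \frac{1}{4}\right) \left(-21\right) \left(-44\right) = \left(- \frac{39}{4}\right) \left(-21\right) \left(-44\right) = \frac{819}{4} \left(-44\right) = -9009$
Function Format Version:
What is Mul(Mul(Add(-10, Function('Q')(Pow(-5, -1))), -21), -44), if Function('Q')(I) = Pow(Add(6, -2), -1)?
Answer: -9009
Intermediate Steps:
Function('Q')(I) = Rational(1, 4) (Function('Q')(I) = Pow(4, -1) = Rational(1, 4))
Mul(Mul(Add(-10, Function('Q')(Pow(-5, -1))), -21), -44) = Mul(Mul(Add(-10, Rational(1, 4)), -21), -44) = Mul(Mul(Rational(-39, 4), -21), -44) = Mul(Rational(819, 4), -44) = -9009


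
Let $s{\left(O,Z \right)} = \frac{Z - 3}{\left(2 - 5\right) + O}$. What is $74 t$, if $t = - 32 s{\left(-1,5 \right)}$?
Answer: $1184$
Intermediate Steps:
$s{\left(O,Z \right)} = \frac{-3 + Z}{-3 + O}$
$t = 16$ ($t = - 32 \frac{-3 + 5}{-3 - 1} = - 32 \frac{1}{-4} \cdot 2 = - 32 \left(\left(- \frac{1}{4}\right) 2\right) = \left(-32\right) \left(- \frac{1}{2}\right) = 16$)
$74 t = 74 \cdot 16 = 1184$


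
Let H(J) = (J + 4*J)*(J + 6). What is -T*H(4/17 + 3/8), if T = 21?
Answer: -7834785/18496 ≈ -423.59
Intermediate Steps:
H(J) = 5*J*(6 + J) (H(J) = (5*J)*(6 + J) = 5*J*(6 + J))
-T*H(4/17 + 3/8) = -21*5*(4/17 + 3/8)*(6 + (4/17 + 3/8)) = -21*5*(83/136)*(6 + 83/136) = -21*5*(83/136)*(899/136) = -21*373085/18496 = -1*7834785/18496 = -7834785/18496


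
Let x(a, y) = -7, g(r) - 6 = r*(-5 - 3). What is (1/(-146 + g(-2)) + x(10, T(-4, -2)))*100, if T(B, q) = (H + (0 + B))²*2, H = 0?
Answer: -21725/31 ≈ -700.81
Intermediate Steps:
g(r) = 6 - 8*r (g(r) = 6 + r*(-5 - 3) = 6 + r*(-8) = 6 - 8*r)
T(B, q) = 2*B² (T(B, q) = (0 + (0 + B))²*2 = (0 + B)²*2 = B²*2 = 2*B²)
(1/(-146 + g(-2)) + x(10, T(-4, -2)))*100 = (1/(-146 + (6 - 8*(-2))) - 7)*100 = (1/(-146 + (6 + 16)) - 7)*100 = (1/(-146 + 22) - 7)*100 = (1/(-124) - 7)*100 = (-1/124 - 7)*100 = -869/124*100 = -21725/31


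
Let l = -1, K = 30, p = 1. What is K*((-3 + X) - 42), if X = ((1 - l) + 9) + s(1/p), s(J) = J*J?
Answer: -990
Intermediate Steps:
s(J) = J²
X = 12 (X = ((1 - 1*(-1)) + 9) + (1/1)² = ((1 + 1) + 9) + 1² = (2 + 9) + 1 = 11 + 1 = 12)
K*((-3 + X) - 42) = 30*((-3 + 12) - 42) = 30*(9 - 42) = 30*(-33) = -990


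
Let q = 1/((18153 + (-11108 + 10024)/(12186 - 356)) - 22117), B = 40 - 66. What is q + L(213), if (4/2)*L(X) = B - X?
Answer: -1400997177/11723801 ≈ -119.50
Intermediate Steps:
B = -26
L(X) = -13 - X/2 (L(X) = (-26 - X)/2 = -13 - X/2)
q = -5915/23447602 (q = 1/((18153 - 1084/11830) - 22117) = 1/((18153 - 1084*1/11830) - 22117) = 1/((18153 - 542/5915) - 22117) = 1/(107374453/5915 - 22117) = 1/(-23447602/5915) = -5915/23447602 ≈ -0.00025226)
q + L(213) = -5915/23447602 + (-13 - 1/2*213) = -5915/23447602 + (-13 - 213/2) = -5915/23447602 - 239/2 = -1400997177/11723801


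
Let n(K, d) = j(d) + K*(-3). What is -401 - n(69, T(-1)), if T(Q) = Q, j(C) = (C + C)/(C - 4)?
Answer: -972/5 ≈ -194.40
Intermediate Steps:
j(C) = 2*C/(-4 + C) (j(C) = (2*C)/(-4 + C) = 2*C/(-4 + C))
n(K, d) = -3*K + 2*d/(-4 + d) (n(K, d) = 2*d/(-4 + d) + K*(-3) = 2*d/(-4 + d) - 3*K = -3*K + 2*d/(-4 + d))
-401 - n(69, T(-1)) = -401 - (2*(-1) - 3*69*(-4 - 1))/(-4 - 1) = -401 - (-2 - 3*69*(-5))/(-5) = -401 - (-1)*(-2 + 1035)/5 = -401 - (-1)*1033/5 = -401 - 1*(-1033/5) = -401 + 1033/5 = -972/5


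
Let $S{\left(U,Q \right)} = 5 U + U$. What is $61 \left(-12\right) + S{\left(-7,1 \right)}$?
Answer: $-774$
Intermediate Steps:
$S{\left(U,Q \right)} = 6 U$
$61 \left(-12\right) + S{\left(-7,1 \right)} = 61 \left(-12\right) + 6 \left(-7\right) = -732 - 42 = -774$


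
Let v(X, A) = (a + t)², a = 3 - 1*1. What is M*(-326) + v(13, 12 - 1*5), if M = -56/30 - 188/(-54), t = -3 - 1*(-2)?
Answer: -70933/135 ≈ -525.43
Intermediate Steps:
t = -1 (t = -3 + 2 = -1)
M = 218/135 (M = -56*1/30 - 188*(-1/54) = -28/15 + 94/27 = 218/135 ≈ 1.6148)
a = 2 (a = 3 - 1 = 2)
v(X, A) = 1 (v(X, A) = (2 - 1)² = 1² = 1)
M*(-326) + v(13, 12 - 1*5) = (218/135)*(-326) + 1 = -71068/135 + 1 = -70933/135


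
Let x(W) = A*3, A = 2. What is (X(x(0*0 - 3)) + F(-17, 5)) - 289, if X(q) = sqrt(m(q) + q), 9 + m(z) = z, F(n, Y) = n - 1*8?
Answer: -314 + sqrt(3) ≈ -312.27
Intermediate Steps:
F(n, Y) = -8 + n (F(n, Y) = n - 8 = -8 + n)
x(W) = 6 (x(W) = 2*3 = 6)
m(z) = -9 + z
X(q) = sqrt(-9 + 2*q) (X(q) = sqrt((-9 + q) + q) = sqrt(-9 + 2*q))
(X(x(0*0 - 3)) + F(-17, 5)) - 289 = (sqrt(-9 + 2*6) + (-8 - 17)) - 289 = (sqrt(-9 + 12) - 25) - 289 = (sqrt(3) - 25) - 289 = (-25 + sqrt(3)) - 289 = -314 + sqrt(3)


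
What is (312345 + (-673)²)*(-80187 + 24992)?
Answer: -42239298430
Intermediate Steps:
(312345 + (-673)²)*(-80187 + 24992) = (312345 + 452929)*(-55195) = 765274*(-55195) = -42239298430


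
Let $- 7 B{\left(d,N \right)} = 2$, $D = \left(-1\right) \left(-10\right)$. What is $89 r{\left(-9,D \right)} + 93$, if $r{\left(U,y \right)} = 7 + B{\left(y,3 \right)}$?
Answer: $\frac{4834}{7} \approx 690.57$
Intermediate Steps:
$D = 10$
$B{\left(d,N \right)} = - \frac{2}{7}$ ($B{\left(d,N \right)} = \left(- \frac{1}{7}\right) 2 = - \frac{2}{7}$)
$r{\left(U,y \right)} = \frac{47}{7}$ ($r{\left(U,y \right)} = 7 - \frac{2}{7} = \frac{47}{7}$)
$89 r{\left(-9,D \right)} + 93 = 89 \cdot \frac{47}{7} + 93 = \frac{4183}{7} + 93 = \frac{4834}{7}$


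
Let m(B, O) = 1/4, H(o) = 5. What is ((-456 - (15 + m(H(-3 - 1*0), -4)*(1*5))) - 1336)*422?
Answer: -1526163/2 ≈ -7.6308e+5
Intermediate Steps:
m(B, O) = ¼
((-456 - (15 + m(H(-3 - 1*0), -4)*(1*5))) - 1336)*422 = ((-456 - (15 + (1*5)/4)) - 1336)*422 = ((-456 - (15 + (¼)*5)) - 1336)*422 = ((-456 - (15 + 5/4)) - 1336)*422 = ((-456 - 1*65/4) - 1336)*422 = ((-456 - 65/4) - 1336)*422 = (-1889/4 - 1336)*422 = -7233/4*422 = -1526163/2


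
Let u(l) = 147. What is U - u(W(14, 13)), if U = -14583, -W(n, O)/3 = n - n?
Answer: -14730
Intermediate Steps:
W(n, O) = 0 (W(n, O) = -3*(n - n) = -3*0 = 0)
U - u(W(14, 13)) = -14583 - 1*147 = -14583 - 147 = -14730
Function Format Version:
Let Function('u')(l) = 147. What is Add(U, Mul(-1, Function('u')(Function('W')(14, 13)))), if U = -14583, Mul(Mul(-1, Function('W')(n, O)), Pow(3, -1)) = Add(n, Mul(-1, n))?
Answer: -14730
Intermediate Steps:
Function('W')(n, O) = 0 (Function('W')(n, O) = Mul(-3, Add(n, Mul(-1, n))) = Mul(-3, 0) = 0)
Add(U, Mul(-1, Function('u')(Function('W')(14, 13)))) = Add(-14583, Mul(-1, 147)) = Add(-14583, -147) = -14730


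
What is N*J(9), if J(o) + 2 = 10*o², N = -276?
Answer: -223008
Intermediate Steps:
J(o) = -2 + 10*o²
N*J(9) = -276*(-2 + 10*9²) = -276*(-2 + 10*81) = -276*(-2 + 810) = -276*808 = -223008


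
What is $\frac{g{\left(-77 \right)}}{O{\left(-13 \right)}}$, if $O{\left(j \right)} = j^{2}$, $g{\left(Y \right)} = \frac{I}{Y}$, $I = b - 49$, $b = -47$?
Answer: $\frac{96}{13013} \approx 0.0073772$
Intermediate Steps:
$I = -96$ ($I = -47 - 49 = -96$)
$g{\left(Y \right)} = - \frac{96}{Y}$
$\frac{g{\left(-77 \right)}}{O{\left(-13 \right)}} = \frac{\left(-96\right) \frac{1}{-77}}{\left(-13\right)^{2}} = \frac{\left(-96\right) \left(- \frac{1}{77}\right)}{169} = \frac{96}{77} \cdot \frac{1}{169} = \frac{96}{13013}$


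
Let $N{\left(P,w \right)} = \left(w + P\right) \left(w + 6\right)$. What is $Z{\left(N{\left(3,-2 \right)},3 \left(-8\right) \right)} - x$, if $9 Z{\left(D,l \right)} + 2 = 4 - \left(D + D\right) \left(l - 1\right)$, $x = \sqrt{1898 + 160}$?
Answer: $\frac{202}{9} - 7 \sqrt{42} \approx -22.921$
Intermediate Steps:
$N{\left(P,w \right)} = \left(6 + w\right) \left(P + w\right)$ ($N{\left(P,w \right)} = \left(P + w\right) \left(6 + w\right) = \left(6 + w\right) \left(P + w\right)$)
$x = 7 \sqrt{42}$ ($x = \sqrt{2058} = 7 \sqrt{42} \approx 45.365$)
$Z{\left(D,l \right)} = \frac{2}{9} - \frac{2 D \left(-1 + l\right)}{9}$ ($Z{\left(D,l \right)} = - \frac{2}{9} + \frac{4 - \left(D + D\right) \left(l - 1\right)}{9} = - \frac{2}{9} + \frac{4 - 2 D \left(-1 + l\right)}{9} = - \frac{2}{9} - \left(- \frac{4}{9} + \frac{2 D \left(-1 + l\right)}{9}\right) = \frac{2}{9} - \frac{2 D \left(-1 + l\right)}{9}$)
$Z{\left(N{\left(3,-2 \right)},3 \left(-8\right) \right)} - x = \left(\frac{2}{9} + \frac{2 \left(\left(-2\right)^{2} + 6 \cdot 3 + 6 \left(-2\right) + 3 \left(-2\right)\right)}{9} - \frac{2 \left(\left(-2\right)^{2} + 6 \cdot 3 + 6 \left(-2\right) + 3 \left(-2\right)\right) 3 \left(-8\right)}{9}\right) - 7 \sqrt{42} = \left(\frac{2}{9} + \frac{2 \left(4 + 18 - 12 - 6\right)}{9} - \frac{2}{9} \left(4 + 18 - 12 - 6\right) \left(-24\right)\right) - 7 \sqrt{42} = \left(\frac{2}{9} + \frac{2}{9} \cdot 4 - \frac{8}{9} \left(-24\right)\right) - 7 \sqrt{42} = \left(\frac{2}{9} + \frac{8}{9} + \frac{64}{3}\right) - 7 \sqrt{42} = \frac{202}{9} - 7 \sqrt{42}$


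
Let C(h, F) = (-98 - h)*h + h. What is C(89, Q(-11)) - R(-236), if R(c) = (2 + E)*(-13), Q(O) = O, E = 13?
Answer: -16359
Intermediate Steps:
R(c) = -195 (R(c) = (2 + 13)*(-13) = 15*(-13) = -195)
C(h, F) = h + h*(-98 - h) (C(h, F) = h*(-98 - h) + h = h + h*(-98 - h))
C(89, Q(-11)) - R(-236) = -1*89*(97 + 89) - 1*(-195) = -1*89*186 + 195 = -16554 + 195 = -16359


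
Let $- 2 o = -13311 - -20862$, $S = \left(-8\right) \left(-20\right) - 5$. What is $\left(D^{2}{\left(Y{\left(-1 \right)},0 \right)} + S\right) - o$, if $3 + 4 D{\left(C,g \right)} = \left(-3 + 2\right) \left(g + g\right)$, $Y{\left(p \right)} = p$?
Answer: $\frac{62897}{16} \approx 3931.1$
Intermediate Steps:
$D{\left(C,g \right)} = - \frac{3}{4} - \frac{g}{2}$ ($D{\left(C,g \right)} = - \frac{3}{4} + \frac{\left(-3 + 2\right) \left(g + g\right)}{4} = - \frac{3}{4} + \frac{\left(-1\right) 2 g}{4} = - \frac{3}{4} + \frac{\left(-2\right) g}{4} = - \frac{3}{4} - \frac{g}{2}$)
$S = 155$ ($S = 160 - 5 = 155$)
$o = - \frac{7551}{2}$ ($o = - \frac{-13311 - -20862}{2} = - \frac{-13311 + 20862}{2} = \left(- \frac{1}{2}\right) 7551 = - \frac{7551}{2} \approx -3775.5$)
$\left(D^{2}{\left(Y{\left(-1 \right)},0 \right)} + S\right) - o = \left(\left(- \frac{3}{4} - 0\right)^{2} + 155\right) - - \frac{7551}{2} = \left(\left(- \frac{3}{4} + 0\right)^{2} + 155\right) + \frac{7551}{2} = \left(\left(- \frac{3}{4}\right)^{2} + 155\right) + \frac{7551}{2} = \left(\frac{9}{16} + 155\right) + \frac{7551}{2} = \frac{2489}{16} + \frac{7551}{2} = \frac{62897}{16}$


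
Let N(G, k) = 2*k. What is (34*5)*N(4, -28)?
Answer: -9520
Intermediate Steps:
(34*5)*N(4, -28) = (34*5)*(2*(-28)) = 170*(-56) = -9520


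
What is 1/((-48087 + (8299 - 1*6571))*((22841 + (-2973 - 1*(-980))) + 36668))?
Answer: -1/2666384244 ≈ -3.7504e-10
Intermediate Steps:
1/((-48087 + (8299 - 1*6571))*((22841 + (-2973 - 1*(-980))) + 36668)) = 1/((-48087 + (8299 - 6571))*((22841 + (-2973 + 980)) + 36668)) = 1/((-48087 + 1728)*((22841 - 1993) + 36668)) = 1/(-46359*(20848 + 36668)) = 1/(-46359*57516) = 1/(-2666384244) = -1/2666384244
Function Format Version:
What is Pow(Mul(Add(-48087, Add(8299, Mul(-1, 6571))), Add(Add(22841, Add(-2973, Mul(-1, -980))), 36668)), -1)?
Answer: Rational(-1, 2666384244) ≈ -3.7504e-10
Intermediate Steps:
Pow(Mul(Add(-48087, Add(8299, Mul(-1, 6571))), Add(Add(22841, Add(-2973, Mul(-1, -980))), 36668)), -1) = Pow(Mul(Add(-48087, Add(8299, -6571)), Add(Add(22841, Add(-2973, 980)), 36668)), -1) = Pow(Mul(Add(-48087, 1728), Add(Add(22841, -1993), 36668)), -1) = Pow(Mul(-46359, Add(20848, 36668)), -1) = Pow(Mul(-46359, 57516), -1) = Pow(-2666384244, -1) = Rational(-1, 2666384244)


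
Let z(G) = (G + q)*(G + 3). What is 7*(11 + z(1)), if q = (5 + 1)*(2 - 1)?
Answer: 273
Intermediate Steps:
q = 6 (q = 6*1 = 6)
z(G) = (3 + G)*(6 + G) (z(G) = (G + 6)*(G + 3) = (6 + G)*(3 + G) = (3 + G)*(6 + G))
7*(11 + z(1)) = 7*(11 + (18 + 1**2 + 9*1)) = 7*(11 + (18 + 1 + 9)) = 7*(11 + 28) = 7*39 = 273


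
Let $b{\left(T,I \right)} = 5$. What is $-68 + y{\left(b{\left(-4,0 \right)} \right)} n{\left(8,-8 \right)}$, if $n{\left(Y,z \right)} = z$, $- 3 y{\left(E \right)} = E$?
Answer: $- \frac{164}{3} \approx -54.667$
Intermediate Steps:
$y{\left(E \right)} = - \frac{E}{3}$
$-68 + y{\left(b{\left(-4,0 \right)} \right)} n{\left(8,-8 \right)} = -68 + \left(- \frac{1}{3}\right) 5 \left(-8\right) = -68 - - \frac{40}{3} = -68 + \frac{40}{3} = - \frac{164}{3}$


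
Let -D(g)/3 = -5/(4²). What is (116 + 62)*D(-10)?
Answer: 1335/8 ≈ 166.88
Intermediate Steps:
D(g) = 15/16 (D(g) = -(-15)/(4²) = -(-15)/16 = -3*(-5/16) = 15/16)
(116 + 62)*D(-10) = (116 + 62)*(15/16) = 178*(15/16) = 1335/8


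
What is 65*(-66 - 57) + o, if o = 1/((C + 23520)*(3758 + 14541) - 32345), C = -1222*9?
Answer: -1831716325334/229107733 ≈ -7995.0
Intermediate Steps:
C = -10998
o = 1/229107733 (o = 1/((-10998 + 23520)*(3758 + 14541) - 32345) = 1/(12522*18299 - 32345) = 1/(229140078 - 32345) = 1/229107733 ≈ 4.3648e-9)
65*(-66 - 57) + o = 65*(-66 - 57) + 1/229107733 = 65*(-123) + 1/229107733 = -7995 + 1/229107733 = -1831716325334/229107733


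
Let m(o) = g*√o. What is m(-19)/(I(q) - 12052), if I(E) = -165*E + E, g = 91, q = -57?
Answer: -7*I*√19/208 ≈ -0.14669*I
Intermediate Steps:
I(E) = -164*E
m(o) = 91*√o
m(-19)/(I(q) - 12052) = (91*√(-19))/(-164*(-57) - 12052) = (91*(I*√19))/(9348 - 12052) = (91*I*√19)/(-2704) = (91*I*√19)*(-1/2704) = -7*I*√19/208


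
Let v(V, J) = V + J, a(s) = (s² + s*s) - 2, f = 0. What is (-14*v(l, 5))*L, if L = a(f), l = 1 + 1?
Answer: 196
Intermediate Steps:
l = 2
a(s) = -2 + 2*s² (a(s) = (s² + s²) - 2 = 2*s² - 2 = -2 + 2*s²)
v(V, J) = J + V
L = -2 (L = -2 + 2*0² = -2 + 2*0 = -2 + 0 = -2)
(-14*v(l, 5))*L = -14*(5 + 2)*(-2) = -14*7*(-2) = -98*(-2) = 196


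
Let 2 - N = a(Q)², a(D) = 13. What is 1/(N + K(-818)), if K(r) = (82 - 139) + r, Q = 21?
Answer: -1/1042 ≈ -0.00095969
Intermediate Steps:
K(r) = -57 + r
N = -167 (N = 2 - 1*13² = 2 - 1*169 = 2 - 169 = -167)
1/(N + K(-818)) = 1/(-167 + (-57 - 818)) = 1/(-167 - 875) = 1/(-1042) = -1/1042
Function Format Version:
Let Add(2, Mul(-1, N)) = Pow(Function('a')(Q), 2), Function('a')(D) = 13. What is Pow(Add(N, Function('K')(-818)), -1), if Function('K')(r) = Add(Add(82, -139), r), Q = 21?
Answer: Rational(-1, 1042) ≈ -0.00095969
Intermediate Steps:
Function('K')(r) = Add(-57, r)
N = -167 (N = Add(2, Mul(-1, Pow(13, 2))) = Add(2, Mul(-1, 169)) = Add(2, -169) = -167)
Pow(Add(N, Function('K')(-818)), -1) = Pow(Add(-167, Add(-57, -818)), -1) = Pow(Add(-167, -875), -1) = Pow(-1042, -1) = Rational(-1, 1042)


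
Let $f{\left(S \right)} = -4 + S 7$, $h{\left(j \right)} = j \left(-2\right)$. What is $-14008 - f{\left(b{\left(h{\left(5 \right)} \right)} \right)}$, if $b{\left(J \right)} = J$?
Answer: $-13934$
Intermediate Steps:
$h{\left(j \right)} = - 2 j$
$f{\left(S \right)} = -4 + 7 S$
$-14008 - f{\left(b{\left(h{\left(5 \right)} \right)} \right)} = -14008 - \left(-4 + 7 \left(\left(-2\right) 5\right)\right) = -14008 - \left(-4 + 7 \left(-10\right)\right) = -14008 - \left(-4 - 70\right) = -14008 - -74 = -14008 + 74 = -13934$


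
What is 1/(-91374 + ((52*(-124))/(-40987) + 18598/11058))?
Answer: -226617123/20706496207897 ≈ -1.0944e-5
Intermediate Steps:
1/(-91374 + ((52*(-124))/(-40987) + 18598/11058)) = 1/(-91374 + (-6448*(-1/40987) + 18598*(1/11058))) = 1/(-91374 + (6448/40987 + 9299/5529)) = 1/(-91374 + 416789105/226617123) = 1/(-20706496207897/226617123) = -226617123/20706496207897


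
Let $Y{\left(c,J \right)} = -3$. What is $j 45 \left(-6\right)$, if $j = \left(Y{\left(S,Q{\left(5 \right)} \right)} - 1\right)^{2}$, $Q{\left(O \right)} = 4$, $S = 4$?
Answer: $-4320$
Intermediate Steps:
$j = 16$ ($j = \left(-3 - 1\right)^{2} = \left(-4\right)^{2} = 16$)
$j 45 \left(-6\right) = 16 \cdot 45 \left(-6\right) = 720 \left(-6\right) = -4320$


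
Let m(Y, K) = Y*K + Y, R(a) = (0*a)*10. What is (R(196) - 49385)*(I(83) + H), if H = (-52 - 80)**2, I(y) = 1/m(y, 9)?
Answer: -1720968599/2 ≈ -8.6048e+8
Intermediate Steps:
R(a) = 0 (R(a) = 0*10 = 0)
m(Y, K) = Y + K*Y (m(Y, K) = K*Y + Y = Y + K*Y)
I(y) = 1/(10*y) (I(y) = 1/(y*(1 + 9)) = 1/(y*10) = 1/(10*y))
H = 17424 (H = (-132)**2 = 17424)
(R(196) - 49385)*(I(83) + H) = (0 - 49385)*((1/10)/83 + 17424) = -49385*((1/10)*(1/83) + 17424) = -49385*(1/830 + 17424) = -49385*14461921/830 = -1720968599/2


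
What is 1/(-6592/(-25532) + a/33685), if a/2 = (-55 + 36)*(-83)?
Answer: 215011355/75644862 ≈ 2.8424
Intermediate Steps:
a = 3154 (a = 2*((-55 + 36)*(-83)) = 2*(-19*(-83)) = 2*1577 = 3154)
1/(-6592/(-25532) + a/33685) = 1/(-6592/(-25532) + 3154/33685) = 1/(-6592*(-1/25532) + 3154*(1/33685)) = 1/(1648/6383 + 3154/33685) = 1/(75644862/215011355) = 215011355/75644862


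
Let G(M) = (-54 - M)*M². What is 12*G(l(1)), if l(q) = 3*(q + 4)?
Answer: -186300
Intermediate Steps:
l(q) = 12 + 3*q (l(q) = 3*(4 + q) = 12 + 3*q)
G(M) = M²*(-54 - M)
12*G(l(1)) = 12*((12 + 3*1)²*(-54 - (12 + 3*1))) = 12*((12 + 3)²*(-54 - (12 + 3))) = 12*(15²*(-54 - 1*15)) = 12*(225*(-54 - 15)) = 12*(225*(-69)) = 12*(-15525) = -186300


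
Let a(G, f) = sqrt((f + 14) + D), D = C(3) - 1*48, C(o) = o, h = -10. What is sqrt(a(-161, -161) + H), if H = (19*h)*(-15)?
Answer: sqrt(2850 + 8*I*sqrt(3)) ≈ 53.386 + 0.1298*I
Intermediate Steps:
D = -45 (D = 3 - 1*48 = 3 - 48 = -45)
a(G, f) = sqrt(-31 + f) (a(G, f) = sqrt((f + 14) - 45) = sqrt((14 + f) - 45) = sqrt(-31 + f))
H = 2850 (H = (19*(-10))*(-15) = -190*(-15) = 2850)
sqrt(a(-161, -161) + H) = sqrt(sqrt(-31 - 161) + 2850) = sqrt(sqrt(-192) + 2850) = sqrt(8*I*sqrt(3) + 2850) = sqrt(2850 + 8*I*sqrt(3))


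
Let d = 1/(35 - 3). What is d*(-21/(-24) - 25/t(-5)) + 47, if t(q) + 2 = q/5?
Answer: 36317/768 ≈ 47.288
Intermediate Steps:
t(q) = -2 + q/5
d = 1/32 ≈ 0.031250
d*(-21/(-24) - 25/t(-5)) + 47 = (-21/(-24) - 25/(-2 + (⅕)*(-5)))/32 + 47 = (-21*(-1/24) - 25/(-2 - 1))/32 + 47 = (7/8 - 25/(-3))/32 + 47 = (7/8 - 25*(-⅓))/32 + 47 = (7/8 + 25/3)/32 + 47 = (1/32)*(221/24) + 47 = 221/768 + 47 = 36317/768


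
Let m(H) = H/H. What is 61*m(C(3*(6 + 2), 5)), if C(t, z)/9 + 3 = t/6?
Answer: 61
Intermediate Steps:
C(t, z) = -27 + 3*t/2 (C(t, z) = -27 + 9*(t/6) = -27 + 3*t/2)
m(H) = 1
61*m(C(3*(6 + 2), 5)) = 61*1 = 61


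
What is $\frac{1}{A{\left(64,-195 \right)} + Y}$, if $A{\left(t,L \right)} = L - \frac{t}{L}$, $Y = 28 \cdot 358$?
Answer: $\frac{195}{1916719} \approx 0.00010174$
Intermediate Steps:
$Y = 10024$
$A{\left(t,L \right)} = L - \frac{t}{L}$
$\frac{1}{A{\left(64,-195 \right)} + Y} = \frac{1}{\left(-195 - \frac{64}{-195}\right) + 10024} = \frac{1}{\left(-195 - 64 \left(- \frac{1}{195}\right)\right) + 10024} = \frac{1}{\left(-195 + \frac{64}{195}\right) + 10024} = \frac{1}{- \frac{37961}{195} + 10024} = \frac{1}{\frac{1916719}{195}} = \frac{195}{1916719}$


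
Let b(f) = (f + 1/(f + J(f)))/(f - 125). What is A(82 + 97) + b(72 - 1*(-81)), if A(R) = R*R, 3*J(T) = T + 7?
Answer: 39673523/1238 ≈ 32046.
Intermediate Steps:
J(T) = 7/3 + T/3 (J(T) = (T + 7)/3 = (7 + T)/3 = 7/3 + T/3)
A(R) = R**2
b(f) = (f + 1/(7/3 + 4*f/3))/(-125 + f) (b(f) = (f + 1/(f + (7/3 + f/3)))/(f - 125) = (f + 1/(7/3 + 4*f/3))/(-125 + f))
A(82 + 97) + b(72 - 1*(-81)) = (82 + 97)**2 + (3 + 4*(72 - 1*(-81))**2 + 7*(72 - 1*(-81)))/(-875 - 493*(72 - 1*(-81)) + 4*(72 - 1*(-81))**2) = 179**2 + (3 + 4*(72 + 81)**2 + 7*(72 + 81))/(-875 - 493*(72 + 81) + 4*(72 + 81)**2) = 32041 + (3 + 4*153**2 + 7*153)/(-875 - 493*153 + 4*153**2) = 32041 + (3 + 4*23409 + 1071)/(-875 - 75429 + 4*23409) = 32041 + (3 + 93636 + 1071)/(-875 - 75429 + 93636) = 32041 + 94710/17332 = 32041 + (1/17332)*94710 = 32041 + 6765/1238 = 39673523/1238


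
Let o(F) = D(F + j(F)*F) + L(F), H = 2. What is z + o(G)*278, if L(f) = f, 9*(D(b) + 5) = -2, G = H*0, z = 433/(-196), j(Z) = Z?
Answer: -2564833/1764 ≈ -1454.0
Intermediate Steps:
z = -433/196 (z = 433*(-1/196) = -433/196 ≈ -2.2092)
G = 0 (G = 2*0 = 0)
D(b) = -47/9 (D(b) = -5 + (1/9)*(-2) = -5 - 2/9 = -47/9)
o(F) = -47/9 + F
z + o(G)*278 = -433/196 + (-47/9 + 0)*278 = -433/196 - 47/9*278 = -433/196 - 13066/9 = -2564833/1764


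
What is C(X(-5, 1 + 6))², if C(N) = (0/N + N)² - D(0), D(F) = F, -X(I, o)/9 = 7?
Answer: 15752961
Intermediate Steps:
X(I, o) = -63 (X(I, o) = -9*7 = -63)
C(N) = N² (C(N) = (0/N + N)² - 1*0 = (0 + N)² + 0 = N² + 0 = N²)
C(X(-5, 1 + 6))² = ((-63)²)² = 3969² = 15752961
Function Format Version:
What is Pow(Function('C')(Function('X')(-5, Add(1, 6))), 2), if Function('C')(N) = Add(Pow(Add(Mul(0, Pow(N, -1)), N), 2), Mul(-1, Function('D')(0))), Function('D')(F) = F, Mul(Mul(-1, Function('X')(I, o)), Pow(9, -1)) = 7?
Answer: 15752961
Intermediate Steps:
Function('X')(I, o) = -63 (Function('X')(I, o) = Mul(-9, 7) = -63)
Function('C')(N) = Pow(N, 2) (Function('C')(N) = Add(Pow(Add(Mul(0, Pow(N, -1)), N), 2), Mul(-1, 0)) = Add(Pow(Add(0, N), 2), 0) = Add(Pow(N, 2), 0) = Pow(N, 2))
Pow(Function('C')(Function('X')(-5, Add(1, 6))), 2) = Pow(Pow(-63, 2), 2) = Pow(3969, 2) = 15752961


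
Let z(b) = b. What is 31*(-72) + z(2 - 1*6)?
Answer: -2236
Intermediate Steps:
31*(-72) + z(2 - 1*6) = 31*(-72) + (2 - 1*6) = -2232 + (2 - 6) = -2232 - 4 = -2236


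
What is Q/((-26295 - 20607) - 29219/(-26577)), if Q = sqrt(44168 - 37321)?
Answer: -26577*sqrt(6847)/1246485235 ≈ -0.0017643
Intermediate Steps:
Q = sqrt(6847) ≈ 82.747
Q/((-26295 - 20607) - 29219/(-26577)) = sqrt(6847)/((-26295 - 20607) - 29219/(-26577)) = sqrt(6847)/(-46902 - 29219*(-1/26577)) = sqrt(6847)/(-46902 + 29219/26577) = sqrt(6847)/(-1246485235/26577) = sqrt(6847)*(-26577/1246485235) = -26577*sqrt(6847)/1246485235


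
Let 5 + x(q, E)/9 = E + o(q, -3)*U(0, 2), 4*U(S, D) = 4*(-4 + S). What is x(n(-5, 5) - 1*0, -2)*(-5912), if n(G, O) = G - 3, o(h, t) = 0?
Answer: 372456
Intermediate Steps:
U(S, D) = -4 + S (U(S, D) = (4*(-4 + S))/4 = (-16 + 4*S)/4 = -4 + S)
n(G, O) = -3 + G
x(q, E) = -45 + 9*E (x(q, E) = -45 + 9*(E + 0*(-4 + 0)) = -45 + 9*(E + 0*(-4)) = -45 + 9*(E + 0) = -45 + 9*E)
x(n(-5, 5) - 1*0, -2)*(-5912) = (-45 + 9*(-2))*(-5912) = (-45 - 18)*(-5912) = -63*(-5912) = 372456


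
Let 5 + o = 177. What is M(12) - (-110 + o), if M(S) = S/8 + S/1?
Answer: -97/2 ≈ -48.500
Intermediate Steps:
o = 172 (o = -5 + 177 = 172)
M(S) = 9*S/8 (M(S) = S*(⅛) + S*1 = S/8 + S = 9*S/8)
M(12) - (-110 + o) = (9/8)*12 - (-110 + 172) = 27/2 - 1*62 = 27/2 - 62 = -97/2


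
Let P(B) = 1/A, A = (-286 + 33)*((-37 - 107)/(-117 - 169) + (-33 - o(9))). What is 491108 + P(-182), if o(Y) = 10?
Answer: 68642656281/139771 ≈ 4.9111e+5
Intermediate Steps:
A = 139771/13 (A = (-286 + 33)*((-37 - 107)/(-117 - 169) + (-33 - 1*10)) = -253*(-144/(-286) + (-33 - 10)) = -253*(-144*(-1/286) - 43) = -253*(72/143 - 43) = -253*(-6077/143) = 139771/13 ≈ 10752.)
P(B) = 13/139771 (P(B) = 1/(139771/13) = 13/139771)
491108 + P(-182) = 491108 + 13/139771 = 68642656281/139771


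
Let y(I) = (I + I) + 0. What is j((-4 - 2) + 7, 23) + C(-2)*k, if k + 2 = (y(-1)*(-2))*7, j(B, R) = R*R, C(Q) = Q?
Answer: 477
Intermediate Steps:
j(B, R) = R²
y(I) = 2*I (y(I) = 2*I + 0 = 2*I)
k = 26 (k = -2 + ((2*(-1))*(-2))*7 = -2 - 2*(-2)*7 = -2 + 4*7 = -2 + 28 = 26)
j((-4 - 2) + 7, 23) + C(-2)*k = 23² - 2*26 = 529 - 52 = 477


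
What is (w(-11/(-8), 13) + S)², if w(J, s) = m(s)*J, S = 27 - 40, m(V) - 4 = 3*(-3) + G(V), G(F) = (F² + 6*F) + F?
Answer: 7295401/64 ≈ 1.1399e+5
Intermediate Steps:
G(F) = F² + 7*F
m(V) = -5 + V*(7 + V) (m(V) = 4 + (3*(-3) + V*(7 + V)) = 4 + (-9 + V*(7 + V)) = -5 + V*(7 + V))
S = -13
w(J, s) = J*(-5 + s*(7 + s)) (w(J, s) = (-5 + s*(7 + s))*J = J*(-5 + s*(7 + s)))
(w(-11/(-8), 13) + S)² = ((-11/(-8))*(-5 + 13*(7 + 13)) - 13)² = ((-11*(-⅛))*(-5 + 13*20) - 13)² = (11*(-5 + 260)/8 - 13)² = ((11/8)*255 - 13)² = (2805/8 - 13)² = (2701/8)² = 7295401/64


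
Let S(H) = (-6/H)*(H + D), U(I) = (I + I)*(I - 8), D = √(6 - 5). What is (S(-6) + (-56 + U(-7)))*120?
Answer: 17880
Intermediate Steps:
D = 1 (D = √1 = 1)
U(I) = 2*I*(-8 + I) (U(I) = (2*I)*(-8 + I) = 2*I*(-8 + I))
S(H) = -6*(1 + H)/H (S(H) = (-6/H)*(H + 1) = (-6/H)*(1 + H) = -6*(1 + H)/H)
(S(-6) + (-56 + U(-7)))*120 = ((-6 - 6/(-6)) + (-56 + 2*(-7)*(-8 - 7)))*120 = ((-6 - 6*(-⅙)) + (-56 + 2*(-7)*(-15)))*120 = ((-6 + 1) + (-56 + 210))*120 = (-5 + 154)*120 = 149*120 = 17880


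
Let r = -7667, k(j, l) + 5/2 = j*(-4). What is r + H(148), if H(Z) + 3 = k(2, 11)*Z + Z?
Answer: -9076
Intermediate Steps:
k(j, l) = -5/2 - 4*j (k(j, l) = -5/2 + j*(-4) = -5/2 - 4*j)
H(Z) = -3 - 19*Z/2 (H(Z) = -3 + ((-5/2 - 4*2)*Z + Z) = -3 + ((-5/2 - 8)*Z + Z) = -3 + (-21*Z/2 + Z) = -3 - 19*Z/2)
r + H(148) = -7667 + (-3 - 19/2*148) = -7667 + (-3 - 1406) = -7667 - 1409 = -9076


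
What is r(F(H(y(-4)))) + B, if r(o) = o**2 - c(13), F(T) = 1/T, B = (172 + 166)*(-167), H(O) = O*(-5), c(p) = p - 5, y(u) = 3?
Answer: -12702149/225 ≈ -56454.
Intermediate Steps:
c(p) = -5 + p
H(O) = -5*O
B = -56446 (B = 338*(-167) = -56446)
r(o) = -8 + o**2 (r(o) = o**2 - (-5 + 13) = o**2 - 1*8 = o**2 - 8 = -8 + o**2)
r(F(H(y(-4)))) + B = (-8 + (1/(-5*3))**2) - 56446 = (-8 + (1/(-15))**2) - 56446 = (-8 + (-1/15)**2) - 56446 = (-8 + 1/225) - 56446 = -1799/225 - 56446 = -12702149/225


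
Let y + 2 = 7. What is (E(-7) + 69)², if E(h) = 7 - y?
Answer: 5041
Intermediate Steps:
y = 5 (y = -2 + 7 = 5)
E(h) = 2 (E(h) = 7 - 1*5 = 7 - 5 = 2)
(E(-7) + 69)² = (2 + 69)² = 71² = 5041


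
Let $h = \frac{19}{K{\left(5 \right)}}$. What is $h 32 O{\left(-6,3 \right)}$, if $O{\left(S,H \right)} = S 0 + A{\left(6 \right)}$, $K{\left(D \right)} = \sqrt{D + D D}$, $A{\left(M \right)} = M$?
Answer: $\frac{608 \sqrt{30}}{5} \approx 666.03$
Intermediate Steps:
$K{\left(D \right)} = \sqrt{D + D^{2}}$
$O{\left(S,H \right)} = 6$ ($O{\left(S,H \right)} = S 0 + 6 = 0 + 6 = 6$)
$h = \frac{19 \sqrt{30}}{30}$ ($h = \frac{19}{\sqrt{5 \left(1 + 5\right)}} = \frac{19}{\sqrt{5 \cdot 6}} = \frac{19}{\sqrt{30}} = 19 \frac{\sqrt{30}}{30} = \frac{19 \sqrt{30}}{30} \approx 3.4689$)
$h 32 O{\left(-6,3 \right)} = \frac{19 \sqrt{30}}{30} \cdot 32 \cdot 6 = \frac{304 \sqrt{30}}{15} \cdot 6 = \frac{608 \sqrt{30}}{5}$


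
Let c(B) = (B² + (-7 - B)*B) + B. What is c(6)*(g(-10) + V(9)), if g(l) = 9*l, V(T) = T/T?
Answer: 3204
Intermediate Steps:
V(T) = 1
c(B) = B + B² + B*(-7 - B) (c(B) = (B² + B*(-7 - B)) + B = B + B² + B*(-7 - B))
c(6)*(g(-10) + V(9)) = (-6*6)*(9*(-10) + 1) = -36*(-90 + 1) = -36*(-89) = 3204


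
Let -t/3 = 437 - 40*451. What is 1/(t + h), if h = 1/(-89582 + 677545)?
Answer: 587963/31049738068 ≈ 1.8936e-5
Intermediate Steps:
t = 52809 (t = -3*(437 - 40*451) = -3*(437 - 18040) = -3*(-17603) = 52809)
h = 1/587963 ≈ 1.7008e-6
1/(t + h) = 1/(52809 + 1/587963) = 1/(31049738068/587963) = 587963/31049738068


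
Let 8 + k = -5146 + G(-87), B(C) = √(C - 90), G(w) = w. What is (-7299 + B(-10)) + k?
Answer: -12540 + 10*I ≈ -12540.0 + 10.0*I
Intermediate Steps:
B(C) = √(-90 + C)
k = -5241 (k = -8 + (-5146 - 87) = -8 - 5233 = -5241)
(-7299 + B(-10)) + k = (-7299 + √(-90 - 10)) - 5241 = (-7299 + √(-100)) - 5241 = (-7299 + 10*I) - 5241 = -12540 + 10*I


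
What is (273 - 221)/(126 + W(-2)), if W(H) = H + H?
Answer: 26/61 ≈ 0.42623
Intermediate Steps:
W(H) = 2*H
(273 - 221)/(126 + W(-2)) = (273 - 221)/(126 + 2*(-2)) = 52/(126 - 4) = 52/122 = 52*(1/122) = 26/61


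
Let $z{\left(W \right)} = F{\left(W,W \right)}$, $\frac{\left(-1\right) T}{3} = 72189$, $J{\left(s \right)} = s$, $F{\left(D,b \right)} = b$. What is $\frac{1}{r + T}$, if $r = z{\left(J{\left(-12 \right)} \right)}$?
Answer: $- \frac{1}{216579} \approx -4.6172 \cdot 10^{-6}$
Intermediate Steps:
$T = -216567$ ($T = \left(-3\right) 72189 = -216567$)
$z{\left(W \right)} = W$
$r = -12$
$\frac{1}{r + T} = \frac{1}{-12 - 216567} = \frac{1}{-216579} = - \frac{1}{216579}$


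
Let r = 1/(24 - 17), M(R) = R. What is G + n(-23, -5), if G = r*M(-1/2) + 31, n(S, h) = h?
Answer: 363/14 ≈ 25.929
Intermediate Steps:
r = ⅐ (r = 1/7 = ⅐ ≈ 0.14286)
G = 433/14 (G = (-1/2)/7 + 31 = (-1*½)/7 + 31 = (⅐)*(-½) + 31 = -1/14 + 31 = 433/14 ≈ 30.929)
G + n(-23, -5) = 433/14 - 5 = 363/14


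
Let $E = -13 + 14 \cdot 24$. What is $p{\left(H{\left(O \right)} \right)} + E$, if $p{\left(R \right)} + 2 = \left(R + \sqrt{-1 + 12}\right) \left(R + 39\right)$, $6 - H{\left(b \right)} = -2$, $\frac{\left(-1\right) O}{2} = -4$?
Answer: $697 + 47 \sqrt{11} \approx 852.88$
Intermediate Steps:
$O = 8$ ($O = \left(-2\right) \left(-4\right) = 8$)
$H{\left(b \right)} = 8$ ($H{\left(b \right)} = 6 - -2 = 6 + 2 = 8$)
$p{\left(R \right)} = -2 + \left(39 + R\right) \left(R + \sqrt{11}\right)$ ($p{\left(R \right)} = -2 + \left(R + \sqrt{-1 + 12}\right) \left(R + 39\right) = -2 + \left(R + \sqrt{11}\right) \left(39 + R\right) = -2 + \left(39 + R\right) \left(R + \sqrt{11}\right)$)
$E = 323$ ($E = -13 + 336 = 323$)
$p{\left(H{\left(O \right)} \right)} + E = \left(-2 + 8^{2} + 39 \cdot 8 + 39 \sqrt{11} + 8 \sqrt{11}\right) + 323 = \left(-2 + 64 + 312 + 39 \sqrt{11} + 8 \sqrt{11}\right) + 323 = \left(374 + 47 \sqrt{11}\right) + 323 = 697 + 47 \sqrt{11}$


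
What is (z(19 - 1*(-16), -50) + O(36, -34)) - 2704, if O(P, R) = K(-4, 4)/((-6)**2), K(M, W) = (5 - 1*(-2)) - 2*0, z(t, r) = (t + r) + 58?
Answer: -95789/36 ≈ -2660.8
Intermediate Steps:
z(t, r) = 58 + r + t (z(t, r) = (r + t) + 58 = 58 + r + t)
K(M, W) = 7 (K(M, W) = (5 + 2) + 0 = 7 + 0 = 7)
O(P, R) = 7/36 (O(P, R) = 7/((-6)**2) = 7/36)
(z(19 - 1*(-16), -50) + O(36, -34)) - 2704 = ((58 - 50 + (19 - 1*(-16))) + 7/36) - 2704 = ((58 - 50 + (19 + 16)) + 7/36) - 2704 = ((58 - 50 + 35) + 7/36) - 2704 = (43 + 7/36) - 2704 = 1555/36 - 2704 = -95789/36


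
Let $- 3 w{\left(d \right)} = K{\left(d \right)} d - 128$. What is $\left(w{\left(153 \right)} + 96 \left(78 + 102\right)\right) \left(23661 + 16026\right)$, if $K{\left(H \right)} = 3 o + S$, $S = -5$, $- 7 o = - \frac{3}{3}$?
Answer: $\frac{4877161888}{7} \approx 6.9674 \cdot 10^{8}$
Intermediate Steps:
$o = \frac{1}{7}$ ($o = - \frac{\left(-3\right) \frac{1}{3}}{7} = \left(- \frac{1}{7}\right) \left(-1\right) = \frac{1}{7} \approx 0.14286$)
$K{\left(H \right)} = - \frac{32}{7}$ ($K{\left(H \right)} = 3 \cdot \frac{1}{7} - 5 = \frac{3}{7} - 5 = - \frac{32}{7}$)
$w{\left(d \right)} = \frac{128}{3} + \frac{32 d}{21}$ ($w{\left(d \right)} = - \frac{- \frac{32 d}{7} - 128}{3} = - \frac{-128 - \frac{32 d}{7}}{3} = \frac{128}{3} + \frac{32 d}{21}$)
$\left(w{\left(153 \right)} + 96 \left(78 + 102\right)\right) \left(23661 + 16026\right) = \left(\left(\frac{128}{3} + \frac{32}{21} \cdot 153\right) + 96 \left(78 + 102\right)\right) \left(23661 + 16026\right) = \left(\left(\frac{128}{3} + \frac{1632}{7}\right) + 96 \cdot 180\right) 39687 = \left(\frac{5792}{21} + 17280\right) 39687 = \frac{368672}{21} \cdot 39687 = \frac{4877161888}{7}$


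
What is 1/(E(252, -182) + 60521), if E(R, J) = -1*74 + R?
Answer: 1/60699 ≈ 1.6475e-5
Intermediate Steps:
E(R, J) = -74 + R
1/(E(252, -182) + 60521) = 1/((-74 + 252) + 60521) = 1/(178 + 60521) = 1/60699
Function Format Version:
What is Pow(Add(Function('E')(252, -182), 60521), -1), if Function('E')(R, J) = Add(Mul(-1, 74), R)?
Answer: Rational(1, 60699) ≈ 1.6475e-5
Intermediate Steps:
Function('E')(R, J) = Add(-74, R)
Pow(Add(Function('E')(252, -182), 60521), -1) = Pow(Add(Add(-74, 252), 60521), -1) = Pow(Add(178, 60521), -1) = Pow(60699, -1) = Rational(1, 60699)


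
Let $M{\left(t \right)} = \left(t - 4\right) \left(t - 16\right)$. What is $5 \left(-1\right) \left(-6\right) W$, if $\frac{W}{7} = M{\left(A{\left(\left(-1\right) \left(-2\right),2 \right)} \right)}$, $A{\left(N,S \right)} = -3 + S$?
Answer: $17850$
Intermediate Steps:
$M{\left(t \right)} = \left(-16 + t\right) \left(-4 + t\right)$ ($M{\left(t \right)} = \left(-4 + t\right) \left(-16 + t\right) = \left(-16 + t\right) \left(-4 + t\right)$)
$W = 595$ ($W = 7 \left(64 + \left(-3 + 2\right)^{2} - 20 \left(-3 + 2\right)\right) = 7 \left(64 + \left(-1\right)^{2} - -20\right) = 7 \left(64 + 1 + 20\right) = 7 \cdot 85 = 595$)
$5 \left(-1\right) \left(-6\right) W = 5 \left(-1\right) \left(-6\right) 595 = \left(-5\right) \left(-6\right) 595 = 30 \cdot 595 = 17850$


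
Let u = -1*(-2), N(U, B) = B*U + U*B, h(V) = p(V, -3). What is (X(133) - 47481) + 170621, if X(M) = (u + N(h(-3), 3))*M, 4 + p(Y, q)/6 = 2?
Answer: 113830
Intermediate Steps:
p(Y, q) = -12 (p(Y, q) = -24 + 6*2 = -24 + 12 = -12)
h(V) = -12
N(U, B) = 2*B*U (N(U, B) = B*U + B*U = 2*B*U)
u = 2
X(M) = -70*M (X(M) = (2 + 2*3*(-12))*M = (2 - 72)*M = -70*M)
(X(133) - 47481) + 170621 = (-70*133 - 47481) + 170621 = (-9310 - 47481) + 170621 = -56791 + 170621 = 113830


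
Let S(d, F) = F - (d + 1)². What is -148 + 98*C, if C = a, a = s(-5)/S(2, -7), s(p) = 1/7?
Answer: -1191/8 ≈ -148.88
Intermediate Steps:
S(d, F) = F - (1 + d)²
s(p) = ⅐
a = -1/112 (a = 1/(7*(-7 - (1 + 2)²)) = 1/(7*(-7 - 1*3²)) = 1/(7*(-7 - 1*9)) = 1/(7*(-7 - 9)) = (⅐)/(-16) = (⅐)*(-1/16) = -1/112 ≈ -0.0089286)
C = -1/112 ≈ -0.0089286
-148 + 98*C = -148 + 98*(-1/112) = -148 - 7/8 = -1191/8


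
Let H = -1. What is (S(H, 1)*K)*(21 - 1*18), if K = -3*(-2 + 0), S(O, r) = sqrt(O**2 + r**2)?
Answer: 18*sqrt(2) ≈ 25.456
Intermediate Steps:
K = 6 (K = -3*(-2) = 6)
(S(H, 1)*K)*(21 - 1*18) = (sqrt((-1)**2 + 1**2)*6)*(21 - 1*18) = (sqrt(1 + 1)*6)*(21 - 18) = (sqrt(2)*6)*3 = (6*sqrt(2))*3 = 18*sqrt(2)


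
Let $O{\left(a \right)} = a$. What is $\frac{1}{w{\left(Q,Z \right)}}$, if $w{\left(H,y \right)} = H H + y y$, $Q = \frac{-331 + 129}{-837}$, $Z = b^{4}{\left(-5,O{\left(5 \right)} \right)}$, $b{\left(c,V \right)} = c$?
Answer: $\frac{700569}{273659806429} \approx 2.56 \cdot 10^{-6}$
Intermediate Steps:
$Z = 625$ ($Z = \left(-5\right)^{4} = 625$)
$Q = \frac{202}{837}$ ($Q = \left(-202\right) \left(- \frac{1}{837}\right) = \frac{202}{837} \approx 0.24134$)
$w{\left(H,y \right)} = H^{2} + y^{2}$
$\frac{1}{w{\left(Q,Z \right)}} = \frac{1}{\left(\frac{202}{837}\right)^{2} + 625^{2}} = \frac{1}{\frac{40804}{700569} + 390625} = \frac{1}{\frac{273659806429}{700569}} = \frac{700569}{273659806429}$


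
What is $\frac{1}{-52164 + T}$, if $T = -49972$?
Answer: $- \frac{1}{102136} \approx -9.7909 \cdot 10^{-6}$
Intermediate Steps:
$\frac{1}{-52164 + T} = \frac{1}{-52164 - 49972} = \frac{1}{-102136} = - \frac{1}{102136}$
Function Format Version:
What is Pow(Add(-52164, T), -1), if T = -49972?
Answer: Rational(-1, 102136) ≈ -9.7909e-6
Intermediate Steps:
Pow(Add(-52164, T), -1) = Pow(Add(-52164, -49972), -1) = Pow(-102136, -1) = Rational(-1, 102136)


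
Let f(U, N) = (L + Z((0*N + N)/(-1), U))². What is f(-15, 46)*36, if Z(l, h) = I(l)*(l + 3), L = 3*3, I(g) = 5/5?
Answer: 41616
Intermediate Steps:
I(g) = 1 (I(g) = 5*(⅕) = 1)
L = 9
Z(l, h) = 3 + l (Z(l, h) = 1*(l + 3) = 1*(3 + l) = 3 + l)
f(U, N) = (12 - N)² (f(U, N) = (9 + (3 + (0*N + N)/(-1)))² = (9 + (3 + (0 + N)*(-1)))² = (9 + (3 + N*(-1)))² = (9 + (3 - N))² = (12 - N)²)
f(-15, 46)*36 = (-12 + 46)²*36 = 34²*36 = 1156*36 = 41616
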